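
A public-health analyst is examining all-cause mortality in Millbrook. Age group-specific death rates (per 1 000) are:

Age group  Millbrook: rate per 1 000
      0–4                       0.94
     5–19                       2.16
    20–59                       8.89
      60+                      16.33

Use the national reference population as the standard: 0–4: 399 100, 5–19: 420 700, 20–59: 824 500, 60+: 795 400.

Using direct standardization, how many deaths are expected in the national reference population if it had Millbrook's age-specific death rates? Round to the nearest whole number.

21603

Expected deaths = Σ (standard pop × age-specific rate ÷ 1 000)
= 399 100×0.94/1 000 + 420 700×2.16/1 000 + 824 500×8.89/1 000 + 795 400×16.33/1 000
= 375.15 + 908.71 + 7329.81 + 12988.88 = 21602.55.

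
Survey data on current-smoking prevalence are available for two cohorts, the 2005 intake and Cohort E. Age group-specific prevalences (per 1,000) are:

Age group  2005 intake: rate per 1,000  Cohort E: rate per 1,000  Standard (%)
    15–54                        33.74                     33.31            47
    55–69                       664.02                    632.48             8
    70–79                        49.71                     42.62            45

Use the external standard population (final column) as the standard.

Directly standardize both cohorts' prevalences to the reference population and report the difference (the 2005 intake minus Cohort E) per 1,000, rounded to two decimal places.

5.92

Standard weights: 0.47, 0.08, 0.45.
The 2005 intake: 0.4700×33.74 + 0.0800×664.02 + 0.4500×49.71 = 91.3489 per 1,000.
Cohort E: 0.4700×33.31 + 0.0800×632.48 + 0.4500×42.62 = 85.4331 per 1,000.
Difference = 91.3489 − 85.4331 = 5.9158.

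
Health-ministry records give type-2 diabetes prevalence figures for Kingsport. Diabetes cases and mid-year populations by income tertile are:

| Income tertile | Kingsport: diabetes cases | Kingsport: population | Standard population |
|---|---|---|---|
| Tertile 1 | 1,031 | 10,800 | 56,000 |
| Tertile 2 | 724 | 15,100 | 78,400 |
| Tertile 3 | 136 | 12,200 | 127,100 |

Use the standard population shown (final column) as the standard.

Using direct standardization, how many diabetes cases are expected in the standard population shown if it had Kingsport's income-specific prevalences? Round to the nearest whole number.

10522

Income-specific rates per 1,000 for Kingsport: 95.463, 47.947, 11.148.
Expected diabetes cases = Σ (standard pop × income-specific rate ÷ 1,000)
= 56,000×95.463/1,000 + 78,400×47.947/1,000 + 127,100×11.148/1,000
= 5345.93 + 3759.05 + 1416.85 = 10521.82.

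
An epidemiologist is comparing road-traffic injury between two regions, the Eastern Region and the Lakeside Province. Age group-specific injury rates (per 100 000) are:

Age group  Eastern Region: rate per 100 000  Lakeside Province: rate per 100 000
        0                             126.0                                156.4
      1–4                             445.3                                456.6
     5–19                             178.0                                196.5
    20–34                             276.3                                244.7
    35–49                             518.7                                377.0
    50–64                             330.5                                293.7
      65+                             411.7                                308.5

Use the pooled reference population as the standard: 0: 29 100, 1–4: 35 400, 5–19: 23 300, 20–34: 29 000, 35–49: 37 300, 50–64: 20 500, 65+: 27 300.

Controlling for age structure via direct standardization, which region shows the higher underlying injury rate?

Standard total = 201 900; weights = 0.1441, 0.1753, 0.1154, 0.1436, 0.1847, 0.1015, 0.1352.
The Eastern Region: 0.1441×126.0 + 0.1753×445.3 + 0.1154×178.0 + 0.1436×276.3 + 0.1847×518.7 + 0.1015×330.5 + 0.1352×411.7 = 341.5180 per 100 000.
The Lakeside Province: 0.1441×156.4 + 0.1753×456.6 + 0.1154×196.5 + 0.1436×244.7 + 0.1847×377.0 + 0.1015×293.7 + 0.1352×308.5 = 301.6079 per 100 000.

Eastern Region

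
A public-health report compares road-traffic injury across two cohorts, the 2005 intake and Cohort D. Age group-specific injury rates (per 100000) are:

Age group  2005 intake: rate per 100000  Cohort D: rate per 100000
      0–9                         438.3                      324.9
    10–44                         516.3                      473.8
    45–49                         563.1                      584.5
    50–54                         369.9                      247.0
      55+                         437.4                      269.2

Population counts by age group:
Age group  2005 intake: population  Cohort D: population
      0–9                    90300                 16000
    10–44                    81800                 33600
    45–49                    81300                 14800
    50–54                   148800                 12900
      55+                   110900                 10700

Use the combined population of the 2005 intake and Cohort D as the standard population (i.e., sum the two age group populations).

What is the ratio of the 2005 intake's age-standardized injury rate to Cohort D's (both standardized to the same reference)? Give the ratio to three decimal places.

1.253

Combined standard total = 601100; weights = 0.1768, 0.1920, 0.1599, 0.2690, 0.2023.
The 2005 intake: 0.1768×438.3 + 0.1920×516.3 + 0.1599×563.1 + 0.2690×369.9 + 0.2023×437.4 = 454.6446 per 100000.
Cohort D: 0.1768×324.9 + 0.1920×473.8 + 0.1599×584.5 + 0.2690×247.0 + 0.2023×269.2 = 362.7657 per 100000.
Ratio = 454.6446 ÷ 362.7657 = 1.25327.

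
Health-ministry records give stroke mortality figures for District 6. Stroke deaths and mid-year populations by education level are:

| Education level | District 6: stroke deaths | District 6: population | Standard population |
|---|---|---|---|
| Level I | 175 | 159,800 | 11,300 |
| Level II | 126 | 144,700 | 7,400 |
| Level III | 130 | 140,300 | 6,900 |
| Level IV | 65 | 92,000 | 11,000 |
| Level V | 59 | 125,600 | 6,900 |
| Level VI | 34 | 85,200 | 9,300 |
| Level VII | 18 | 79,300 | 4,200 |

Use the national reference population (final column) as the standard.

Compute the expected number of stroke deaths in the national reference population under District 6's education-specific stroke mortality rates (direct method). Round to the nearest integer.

Education-specific rates per 100,000 for District 6: 109.51, 87.08, 92.66, 70.65, 46.97, 39.91, 22.70.
Expected stroke deaths = Σ (standard pop × education-specific rate ÷ 100,000)
= 11,300×109.51/100,000 + 7,400×87.08/100,000 + 6,900×92.66/100,000 + 11,000×70.65/100,000 + 6,900×46.97/100,000 + 9,300×39.91/100,000 + 4,200×22.70/100,000
= 12.37 + 6.44 + 6.39 + 7.77 + 3.24 + 3.71 + 0.95 = 40.89.

41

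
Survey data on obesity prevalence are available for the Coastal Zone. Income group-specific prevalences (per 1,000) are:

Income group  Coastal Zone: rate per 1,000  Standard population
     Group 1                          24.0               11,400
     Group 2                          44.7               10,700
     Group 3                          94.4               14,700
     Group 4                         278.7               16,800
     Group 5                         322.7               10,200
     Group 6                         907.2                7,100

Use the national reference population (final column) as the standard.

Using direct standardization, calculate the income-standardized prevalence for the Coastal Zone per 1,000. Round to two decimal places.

Standard total = 70,900; weights = 0.1608, 0.1509, 0.2073, 0.2370, 0.1439, 0.1001.
Standardized rate: 0.1608×24.0 + 0.1509×44.7 + 0.2073×94.4 + 0.2370×278.7 + 0.1439×322.7 + 0.1001×907.2 = 233.4893 per 1,000.

233.49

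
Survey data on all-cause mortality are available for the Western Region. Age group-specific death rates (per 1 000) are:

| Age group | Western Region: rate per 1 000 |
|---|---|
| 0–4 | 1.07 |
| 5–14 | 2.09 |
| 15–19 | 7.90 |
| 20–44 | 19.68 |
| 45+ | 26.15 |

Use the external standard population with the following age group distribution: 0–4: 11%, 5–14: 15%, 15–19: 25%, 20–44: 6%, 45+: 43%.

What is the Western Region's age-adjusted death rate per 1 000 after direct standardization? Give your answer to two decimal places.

14.83

Standard weights: 0.11, 0.15, 0.25, 0.06, 0.43.
Standardized rate: 0.1100×1.07 + 0.1500×2.09 + 0.2500×7.90 + 0.0600×19.68 + 0.4300×26.15 = 14.8315 per 1 000.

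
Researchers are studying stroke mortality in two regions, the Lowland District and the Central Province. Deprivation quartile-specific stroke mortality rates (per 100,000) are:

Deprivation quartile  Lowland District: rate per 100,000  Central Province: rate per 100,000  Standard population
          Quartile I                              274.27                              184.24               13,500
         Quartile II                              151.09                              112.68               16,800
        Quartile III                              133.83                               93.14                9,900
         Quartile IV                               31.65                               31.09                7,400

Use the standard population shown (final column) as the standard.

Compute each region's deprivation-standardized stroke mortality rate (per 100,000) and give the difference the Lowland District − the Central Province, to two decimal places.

Standard total = 47,600; weights = 0.2836, 0.3529, 0.2080, 0.1555.
The Lowland District: 0.2836×274.27 + 0.3529×151.09 + 0.2080×133.83 + 0.1555×31.65 = 163.8673 per 100,000.
The Central Province: 0.2836×184.24 + 0.3529×112.68 + 0.2080×93.14 + 0.1555×31.09 = 116.2272 per 100,000.
Difference = 163.8673 − 116.2272 = 47.6401.

47.64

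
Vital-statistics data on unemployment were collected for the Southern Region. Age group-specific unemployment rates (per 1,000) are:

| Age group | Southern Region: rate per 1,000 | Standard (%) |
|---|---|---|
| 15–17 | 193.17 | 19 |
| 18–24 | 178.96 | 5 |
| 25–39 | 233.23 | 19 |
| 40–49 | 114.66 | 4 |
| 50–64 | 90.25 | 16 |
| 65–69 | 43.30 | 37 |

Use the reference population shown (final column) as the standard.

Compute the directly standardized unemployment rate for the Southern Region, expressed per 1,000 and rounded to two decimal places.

125.01

Standard weights: 0.19, 0.05, 0.19, 0.04, 0.16, 0.37.
Standardized rate: 0.1900×193.17 + 0.0500×178.96 + 0.1900×233.23 + 0.0400×114.66 + 0.1600×90.25 + 0.3700×43.30 = 125.0114 per 1,000.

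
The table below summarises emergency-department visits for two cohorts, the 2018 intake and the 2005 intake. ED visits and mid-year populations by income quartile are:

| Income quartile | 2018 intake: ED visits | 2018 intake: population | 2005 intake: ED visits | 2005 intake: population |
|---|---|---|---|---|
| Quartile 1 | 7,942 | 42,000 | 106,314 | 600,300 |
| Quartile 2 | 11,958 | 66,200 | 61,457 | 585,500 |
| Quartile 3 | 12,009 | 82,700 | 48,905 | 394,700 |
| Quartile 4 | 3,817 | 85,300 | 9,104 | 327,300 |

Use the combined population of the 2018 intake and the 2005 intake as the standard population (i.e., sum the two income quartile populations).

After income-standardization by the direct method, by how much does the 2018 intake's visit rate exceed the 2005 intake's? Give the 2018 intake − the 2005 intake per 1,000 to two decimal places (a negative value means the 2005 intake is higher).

Income-specific rates per 1,000 for the 2018 intake: 189.095, 180.634, 145.212, 44.748.
For the 2005 intake: 177.101, 104.965, 123.904, 27.815.
Combined standard total = 2,184,000; weights = 0.2941, 0.2984, 0.2186, 0.1889.
The 2018 intake: 0.2941×189.095 + 0.2984×180.634 + 0.2186×145.212 + 0.1889×44.748 = 149.7080 per 1,000.
The 2005 intake: 0.2941×177.101 + 0.2984×104.965 + 0.2186×123.904 + 0.1889×27.815 = 115.7447 per 1,000.
Difference = 149.7080 − 115.7447 = 33.9633.

33.96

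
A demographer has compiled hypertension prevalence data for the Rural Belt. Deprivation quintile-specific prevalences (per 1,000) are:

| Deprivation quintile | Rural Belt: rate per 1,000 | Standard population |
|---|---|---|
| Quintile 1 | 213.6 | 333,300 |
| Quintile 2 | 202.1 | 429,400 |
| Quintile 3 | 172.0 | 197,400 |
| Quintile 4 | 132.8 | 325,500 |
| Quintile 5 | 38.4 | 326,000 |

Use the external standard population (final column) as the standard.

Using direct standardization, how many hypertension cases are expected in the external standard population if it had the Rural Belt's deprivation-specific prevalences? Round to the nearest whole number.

Expected hypertension cases = Σ (standard pop × deprivation-specific rate ÷ 1,000)
= 333,300×213.6/1,000 + 429,400×202.1/1,000 + 197,400×172.0/1,000 + 325,500×132.8/1,000 + 326,000×38.4/1,000
= 71192.88 + 86781.74 + 33952.80 + 43226.40 + 12518.40 = 247672.22.

247672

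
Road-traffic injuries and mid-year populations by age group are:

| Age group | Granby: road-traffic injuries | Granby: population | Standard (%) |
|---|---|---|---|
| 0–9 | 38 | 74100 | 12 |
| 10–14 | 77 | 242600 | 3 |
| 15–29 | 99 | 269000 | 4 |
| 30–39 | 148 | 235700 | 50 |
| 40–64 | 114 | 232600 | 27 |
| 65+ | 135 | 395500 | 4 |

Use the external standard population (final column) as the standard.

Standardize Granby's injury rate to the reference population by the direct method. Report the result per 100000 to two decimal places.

54.57

Age-specific rates per 100000 for Granby: 51.28, 31.74, 36.80, 62.79, 49.01, 34.13.
Standard weights: 0.12, 0.03, 0.04, 0.50, 0.27, 0.04.
Standardized rate: 0.1200×51.28 + 0.0300×31.74 + 0.0400×36.80 + 0.5000×62.79 + 0.2700×49.01 + 0.0400×34.13 = 54.5724 per 100000.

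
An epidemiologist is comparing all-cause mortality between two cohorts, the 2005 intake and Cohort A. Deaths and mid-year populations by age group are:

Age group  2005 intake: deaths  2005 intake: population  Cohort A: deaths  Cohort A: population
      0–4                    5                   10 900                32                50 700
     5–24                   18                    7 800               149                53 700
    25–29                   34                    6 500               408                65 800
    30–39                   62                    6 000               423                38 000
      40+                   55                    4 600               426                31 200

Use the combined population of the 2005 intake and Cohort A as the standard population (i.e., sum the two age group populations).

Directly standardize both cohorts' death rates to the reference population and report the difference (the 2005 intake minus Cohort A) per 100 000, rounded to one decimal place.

Age-specific rates per 100 000 for the 2005 intake: 45.87, 230.77, 523.08, 1033.33, 1195.65.
For Cohort A: 63.12, 277.47, 620.06, 1113.16, 1365.38.
Combined standard total = 275 200; weights = 0.2238, 0.2235, 0.2627, 0.1599, 0.1301.
The 2005 intake: 0.2238×45.87 + 0.2235×230.77 + 0.2627×523.08 + 0.1599×1033.33 + 0.1301×1195.65 = 520.0126 per 100 000.
Cohort A: 0.2238×63.12 + 0.2235×277.47 + 0.2627×620.06 + 0.1599×1113.16 + 0.1301×1365.38 = 594.6305 per 100 000.
Difference = 520.0126 − 594.6305 = -74.6179.

-74.6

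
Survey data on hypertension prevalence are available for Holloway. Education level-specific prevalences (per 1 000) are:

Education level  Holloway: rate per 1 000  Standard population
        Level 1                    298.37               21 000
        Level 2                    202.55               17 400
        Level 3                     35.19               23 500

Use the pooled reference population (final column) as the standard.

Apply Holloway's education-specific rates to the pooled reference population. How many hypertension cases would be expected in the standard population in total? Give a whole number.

10617

Expected hypertension cases = Σ (standard pop × education-specific rate ÷ 1 000)
= 21 000×298.37/1 000 + 17 400×202.55/1 000 + 23 500×35.19/1 000
= 6265.77 + 3524.37 + 826.97 = 10617.10.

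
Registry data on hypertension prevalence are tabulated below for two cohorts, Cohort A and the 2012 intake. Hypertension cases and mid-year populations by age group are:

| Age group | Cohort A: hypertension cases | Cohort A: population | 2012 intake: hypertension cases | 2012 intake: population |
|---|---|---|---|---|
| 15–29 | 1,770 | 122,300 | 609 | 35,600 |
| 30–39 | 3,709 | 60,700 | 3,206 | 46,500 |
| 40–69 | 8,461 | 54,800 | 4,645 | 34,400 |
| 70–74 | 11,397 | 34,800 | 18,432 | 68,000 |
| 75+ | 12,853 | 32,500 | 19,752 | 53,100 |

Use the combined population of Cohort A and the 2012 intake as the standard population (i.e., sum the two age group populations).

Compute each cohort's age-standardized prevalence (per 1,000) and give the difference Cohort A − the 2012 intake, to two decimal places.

15.27

Age-specific rates per 1,000 for Cohort A: 14.473, 61.104, 154.398, 327.500, 395.477.
For the 2012 intake: 17.107, 68.946, 135.029, 271.059, 371.977.
Combined standard total = 542,700; weights = 0.2910, 0.1975, 0.1644, 0.1894, 0.1577.
Cohort A: 0.2910×14.473 + 0.1975×61.104 + 0.1644×154.398 + 0.1894×327.500 + 0.1577×395.477 = 166.0727 per 1,000.
The 2012 intake: 0.2910×17.107 + 0.1975×68.946 + 0.1644×135.029 + 0.1894×271.059 + 0.1577×371.977 = 150.8069 per 1,000.
Difference = 166.0727 − 150.8069 = 15.2658.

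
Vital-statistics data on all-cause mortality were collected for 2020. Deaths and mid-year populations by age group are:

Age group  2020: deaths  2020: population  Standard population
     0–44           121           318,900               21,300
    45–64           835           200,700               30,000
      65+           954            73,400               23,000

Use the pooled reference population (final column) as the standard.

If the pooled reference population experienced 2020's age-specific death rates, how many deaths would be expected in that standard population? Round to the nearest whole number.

432

Age-specific rates per 1,000 for 2020: 0.379, 4.160, 12.997.
Expected deaths = Σ (standard pop × age-specific rate ÷ 1,000)
= 21,300×0.379/1,000 + 30,000×4.160/1,000 + 23,000×12.997/1,000
= 8.08 + 124.81 + 298.94 = 431.83.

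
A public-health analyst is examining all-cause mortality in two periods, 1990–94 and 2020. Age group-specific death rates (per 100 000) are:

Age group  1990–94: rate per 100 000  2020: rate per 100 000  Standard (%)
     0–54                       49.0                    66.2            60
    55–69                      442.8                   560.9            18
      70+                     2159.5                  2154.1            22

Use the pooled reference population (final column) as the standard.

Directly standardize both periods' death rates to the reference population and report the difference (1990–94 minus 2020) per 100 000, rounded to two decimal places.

-30.39

Standard weights: 0.60, 0.18, 0.22.
1990–94: 0.6000×49.0 + 0.1800×442.8 + 0.2200×2159.5 = 584.1940 per 100 000.
2020: 0.6000×66.2 + 0.1800×560.9 + 0.2200×2154.1 = 614.5840 per 100 000.
Difference = 584.1940 − 614.5840 = -30.3900.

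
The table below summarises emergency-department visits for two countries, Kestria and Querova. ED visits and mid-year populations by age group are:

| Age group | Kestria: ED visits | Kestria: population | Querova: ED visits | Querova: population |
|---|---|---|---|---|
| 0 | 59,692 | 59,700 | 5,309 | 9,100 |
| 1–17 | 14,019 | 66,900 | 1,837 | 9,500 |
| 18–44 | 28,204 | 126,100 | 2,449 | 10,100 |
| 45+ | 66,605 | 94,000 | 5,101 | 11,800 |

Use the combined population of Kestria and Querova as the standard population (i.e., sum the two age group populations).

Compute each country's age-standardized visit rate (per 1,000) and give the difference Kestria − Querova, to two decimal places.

146.07

Age-specific rates per 1,000 for Kestria: 999.866, 209.552, 223.664, 708.564.
For Querova: 583.407, 193.368, 242.475, 432.288.
Combined standard total = 387,200; weights = 0.1777, 0.1973, 0.3518, 0.2732.
Kestria: 0.1777×999.866 + 0.1973×209.552 + 0.3518×223.664 + 0.2732×708.564 = 491.2954 per 1,000.
Querova: 0.1777×583.407 + 0.1973×193.368 + 0.3518×242.475 + 0.2732×432.288 = 345.2297 per 1,000.
Difference = 491.2954 − 345.2297 = 146.0657.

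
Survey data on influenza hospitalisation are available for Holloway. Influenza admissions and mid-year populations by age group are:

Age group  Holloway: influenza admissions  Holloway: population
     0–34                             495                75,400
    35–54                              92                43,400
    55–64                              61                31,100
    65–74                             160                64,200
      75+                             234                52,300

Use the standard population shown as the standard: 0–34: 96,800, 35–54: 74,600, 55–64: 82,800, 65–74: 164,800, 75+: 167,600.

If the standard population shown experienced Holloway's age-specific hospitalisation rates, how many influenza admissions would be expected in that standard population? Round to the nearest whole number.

2117

Age-specific rates per 100,000 for Holloway: 656.50, 211.98, 196.14, 249.22, 447.42.
Expected influenza admissions = Σ (standard pop × age-specific rate ÷ 100,000)
= 96,800×656.50/100,000 + 74,600×211.98/100,000 + 82,800×196.14/100,000 + 164,800×249.22/100,000 + 167,600×447.42/100,000
= 635.49 + 158.14 + 162.41 + 410.72 + 749.87 = 2116.62.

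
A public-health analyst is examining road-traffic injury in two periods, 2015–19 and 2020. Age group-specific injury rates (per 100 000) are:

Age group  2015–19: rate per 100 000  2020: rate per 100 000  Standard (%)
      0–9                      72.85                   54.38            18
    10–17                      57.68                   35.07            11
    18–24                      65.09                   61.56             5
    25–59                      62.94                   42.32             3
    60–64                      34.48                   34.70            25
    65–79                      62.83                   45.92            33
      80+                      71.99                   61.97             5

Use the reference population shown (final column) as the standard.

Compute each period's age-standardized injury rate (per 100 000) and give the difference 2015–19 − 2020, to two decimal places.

Standard weights: 0.18, 0.11, 0.05, 0.03, 0.25, 0.33, 0.05.
2015–19: 0.1800×72.85 + 0.1100×57.68 + 0.0500×65.09 + 0.0300×62.94 + 0.2500×34.48 + 0.3300×62.83 + 0.0500×71.99 = 57.5539 per 100 000.
2020: 0.1800×54.38 + 0.1100×35.07 + 0.0500×61.56 + 0.0300×42.32 + 0.2500×34.70 + 0.3300×45.92 + 0.0500×61.97 = 44.9208 per 100 000.
Difference = 57.5539 − 44.9208 = 12.6331.

12.63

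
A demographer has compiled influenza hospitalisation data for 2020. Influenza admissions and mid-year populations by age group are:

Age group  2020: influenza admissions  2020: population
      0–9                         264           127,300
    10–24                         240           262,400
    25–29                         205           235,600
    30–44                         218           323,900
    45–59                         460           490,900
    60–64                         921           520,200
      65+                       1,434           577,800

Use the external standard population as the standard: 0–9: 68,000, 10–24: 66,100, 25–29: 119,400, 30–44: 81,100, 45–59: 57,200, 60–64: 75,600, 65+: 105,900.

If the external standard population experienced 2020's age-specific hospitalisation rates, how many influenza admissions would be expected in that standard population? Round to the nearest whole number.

810

Age-specific rates per 100,000 for 2020: 207.38, 91.46, 87.01, 67.30, 93.71, 177.05, 248.18.
Expected influenza admissions = Σ (standard pop × age-specific rate ÷ 100,000)
= 68,000×207.38/100,000 + 66,100×91.46/100,000 + 119,400×87.01/100,000 + 81,100×67.30/100,000 + 57,200×93.71/100,000 + 75,600×177.05/100,000 + 105,900×248.18/100,000
= 141.02 + 60.46 + 103.89 + 54.58 + 53.60 + 133.85 + 262.83 = 810.23.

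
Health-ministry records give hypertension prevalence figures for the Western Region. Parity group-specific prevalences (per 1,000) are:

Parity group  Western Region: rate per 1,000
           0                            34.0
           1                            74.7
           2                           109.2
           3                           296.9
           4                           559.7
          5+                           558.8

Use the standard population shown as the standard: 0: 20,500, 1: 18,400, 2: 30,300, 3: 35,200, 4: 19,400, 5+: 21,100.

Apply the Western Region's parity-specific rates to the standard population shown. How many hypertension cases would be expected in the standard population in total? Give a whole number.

Expected hypertension cases = Σ (standard pop × parity-specific rate ÷ 1,000)
= 20,500×34.0/1,000 + 18,400×74.7/1,000 + 30,300×109.2/1,000 + 35,200×296.9/1,000 + 19,400×559.7/1,000 + 21,100×558.8/1,000
= 697.00 + 1374.48 + 3308.76 + 10450.88 + 10858.18 + 11790.68 = 38479.98.

38480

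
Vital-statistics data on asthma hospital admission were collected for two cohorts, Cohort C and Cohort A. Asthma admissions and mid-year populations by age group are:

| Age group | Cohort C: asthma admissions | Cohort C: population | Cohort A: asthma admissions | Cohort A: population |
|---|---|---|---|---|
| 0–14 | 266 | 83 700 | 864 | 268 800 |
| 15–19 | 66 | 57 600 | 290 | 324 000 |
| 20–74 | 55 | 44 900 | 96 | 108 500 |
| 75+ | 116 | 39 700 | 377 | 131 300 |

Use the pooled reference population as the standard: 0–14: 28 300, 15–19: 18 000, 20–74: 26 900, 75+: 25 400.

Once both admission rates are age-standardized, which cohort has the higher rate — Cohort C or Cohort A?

Cohort C

Age-specific rates per 10 000 for Cohort C: 31.78, 11.46, 12.25, 29.22.
For Cohort A: 32.14, 8.95, 8.85, 28.71.
Standard total = 98 600; weights = 0.2870, 0.1826, 0.2728, 0.2576.
Cohort C: 0.2870×31.78 + 0.1826×11.46 + 0.2728×12.25 + 0.2576×29.22 = 22.0822 per 10 000.
Cohort A: 0.2870×32.14 + 0.1826×8.95 + 0.2728×8.85 + 0.2576×28.71 = 20.6701 per 10 000.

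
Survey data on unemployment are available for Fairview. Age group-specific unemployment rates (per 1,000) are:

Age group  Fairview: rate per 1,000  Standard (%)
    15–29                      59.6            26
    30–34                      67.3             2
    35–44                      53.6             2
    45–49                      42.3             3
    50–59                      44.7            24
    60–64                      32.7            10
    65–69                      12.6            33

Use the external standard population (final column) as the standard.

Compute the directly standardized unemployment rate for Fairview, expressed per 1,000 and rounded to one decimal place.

37.3

Standard weights: 0.26, 0.02, 0.02, 0.03, 0.24, 0.10, 0.33.
Standardized rate: 0.2600×59.6 + 0.0200×67.3 + 0.0200×53.6 + 0.0300×42.3 + 0.2400×44.7 + 0.1000×32.7 + 0.3300×12.6 = 37.3390 per 1,000.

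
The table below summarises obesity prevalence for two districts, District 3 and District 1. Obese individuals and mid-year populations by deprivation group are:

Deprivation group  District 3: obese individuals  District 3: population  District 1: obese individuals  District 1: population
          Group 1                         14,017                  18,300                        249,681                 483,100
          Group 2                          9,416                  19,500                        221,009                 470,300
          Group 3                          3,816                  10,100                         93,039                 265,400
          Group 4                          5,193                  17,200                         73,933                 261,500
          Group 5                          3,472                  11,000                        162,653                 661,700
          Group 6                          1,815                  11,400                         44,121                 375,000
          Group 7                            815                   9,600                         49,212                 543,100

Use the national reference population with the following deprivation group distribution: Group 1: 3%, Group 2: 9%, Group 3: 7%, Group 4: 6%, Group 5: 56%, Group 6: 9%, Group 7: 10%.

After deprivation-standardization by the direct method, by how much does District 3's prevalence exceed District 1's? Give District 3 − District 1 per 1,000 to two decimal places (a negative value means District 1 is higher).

Deprivation-specific rates per 1,000 for District 3: 765.956, 482.872, 377.822, 301.919, 315.636, 159.211, 84.896.
For District 1: 516.831, 469.932, 350.561, 282.727, 245.811, 117.656, 90.613.
Standard weights: 0.03, 0.09, 0.07, 0.06, 0.56, 0.09, 0.10.
District 3: 0.0300×765.956 + 0.0900×482.872 + 0.0700×377.822 + 0.0600×301.919 + 0.5600×315.636 + 0.0900×159.211 + 0.1000×84.896 = 310.5747 per 1,000.
District 1: 0.0300×516.831 + 0.0900×469.932 + 0.0700×350.561 + 0.0600×282.727 + 0.5600×245.811 + 0.0900×117.656 + 0.1000×90.613 = 256.6061 per 1,000.
Difference = 310.5747 − 256.6061 = 53.9686.

53.97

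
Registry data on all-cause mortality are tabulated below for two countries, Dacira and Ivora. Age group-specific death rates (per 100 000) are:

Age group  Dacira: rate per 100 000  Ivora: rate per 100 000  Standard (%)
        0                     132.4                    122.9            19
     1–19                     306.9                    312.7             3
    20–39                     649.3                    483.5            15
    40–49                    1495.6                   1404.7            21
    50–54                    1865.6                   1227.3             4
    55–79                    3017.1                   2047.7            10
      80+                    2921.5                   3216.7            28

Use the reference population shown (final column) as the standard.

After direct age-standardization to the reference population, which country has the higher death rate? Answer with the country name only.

Dacira

Standard weights: 0.19, 0.03, 0.15, 0.21, 0.04, 0.10, 0.28.
Dacira: 0.1900×132.4 + 0.0300×306.9 + 0.1500×649.3 + 0.2100×1495.6 + 0.0400×1865.6 + 0.1000×3017.1 + 0.2800×2921.5 = 1640.1880 per 100 000.
Ivora: 0.1900×122.9 + 0.0300×312.7 + 0.1500×483.5 + 0.2100×1404.7 + 0.0400×1227.3 + 0.1000×2047.7 + 0.2800×3216.7 = 1554.7820 per 100 000.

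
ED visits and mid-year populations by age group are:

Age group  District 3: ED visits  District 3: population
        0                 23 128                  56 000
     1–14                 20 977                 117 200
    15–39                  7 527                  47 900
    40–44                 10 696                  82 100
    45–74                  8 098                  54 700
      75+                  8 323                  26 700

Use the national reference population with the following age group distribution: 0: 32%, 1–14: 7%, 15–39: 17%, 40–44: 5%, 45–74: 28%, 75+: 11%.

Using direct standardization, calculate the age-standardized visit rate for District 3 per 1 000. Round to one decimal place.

Age-specific rates per 1 000 for District 3: 413.000, 178.985, 157.140, 130.280, 148.044, 311.723.
Standard weights: 0.32, 0.07, 0.17, 0.05, 0.28, 0.11.
Standardized rate: 0.3200×413.000 + 0.0700×178.985 + 0.1700×157.140 + 0.0500×130.280 + 0.2800×148.044 + 0.1100×311.723 = 253.6585 per 1 000.

253.7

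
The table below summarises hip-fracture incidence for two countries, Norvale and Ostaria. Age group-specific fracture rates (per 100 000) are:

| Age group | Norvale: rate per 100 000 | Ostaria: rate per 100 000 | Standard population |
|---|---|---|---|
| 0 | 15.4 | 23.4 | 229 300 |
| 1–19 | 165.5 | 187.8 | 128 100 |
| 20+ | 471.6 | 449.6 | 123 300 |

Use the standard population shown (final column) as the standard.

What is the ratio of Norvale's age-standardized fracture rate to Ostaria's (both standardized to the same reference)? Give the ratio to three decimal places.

Standard total = 480 700; weights = 0.4770, 0.2665, 0.2565.
Norvale: 0.4770×15.4 + 0.2665×165.5 + 0.2565×471.6 = 172.4153 per 100 000.
Ostaria: 0.4770×23.4 + 0.2665×187.8 + 0.2565×449.6 = 176.5311 per 100 000.
Ratio = 172.4153 ÷ 176.5311 = 0.97669.

0.977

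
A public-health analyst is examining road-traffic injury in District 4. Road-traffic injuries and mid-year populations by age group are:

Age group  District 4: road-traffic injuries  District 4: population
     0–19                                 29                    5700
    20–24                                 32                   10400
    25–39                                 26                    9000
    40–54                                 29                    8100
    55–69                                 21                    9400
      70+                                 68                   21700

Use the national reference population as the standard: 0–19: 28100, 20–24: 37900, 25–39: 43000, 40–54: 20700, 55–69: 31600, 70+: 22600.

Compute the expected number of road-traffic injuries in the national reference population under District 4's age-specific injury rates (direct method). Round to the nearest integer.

Age-specific rates per 100000 for District 4: 508.77, 307.69, 288.89, 358.02, 223.40, 313.36.
Expected road-traffic injuries = Σ (standard pop × age-specific rate ÷ 100000)
= 28100×508.77/100000 + 37900×307.69/100000 + 43000×288.89/100000 + 20700×358.02/100000 + 31600×223.40/100000 + 22600×313.36/100000
= 142.96 + 116.62 + 124.22 + 74.11 + 70.60 + 70.82 = 599.33.

599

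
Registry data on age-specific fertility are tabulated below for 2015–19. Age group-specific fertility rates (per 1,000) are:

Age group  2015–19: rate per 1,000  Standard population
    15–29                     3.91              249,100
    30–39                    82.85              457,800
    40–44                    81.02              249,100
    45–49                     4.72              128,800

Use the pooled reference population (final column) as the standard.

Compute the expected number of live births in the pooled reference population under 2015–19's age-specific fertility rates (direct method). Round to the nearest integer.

59693

Expected live births = Σ (standard pop × age-specific rate ÷ 1,000)
= 249,100×3.91/1,000 + 457,800×82.85/1,000 + 249,100×81.02/1,000 + 128,800×4.72/1,000
= 973.98 + 37928.73 + 20182.08 + 607.94 = 59692.73.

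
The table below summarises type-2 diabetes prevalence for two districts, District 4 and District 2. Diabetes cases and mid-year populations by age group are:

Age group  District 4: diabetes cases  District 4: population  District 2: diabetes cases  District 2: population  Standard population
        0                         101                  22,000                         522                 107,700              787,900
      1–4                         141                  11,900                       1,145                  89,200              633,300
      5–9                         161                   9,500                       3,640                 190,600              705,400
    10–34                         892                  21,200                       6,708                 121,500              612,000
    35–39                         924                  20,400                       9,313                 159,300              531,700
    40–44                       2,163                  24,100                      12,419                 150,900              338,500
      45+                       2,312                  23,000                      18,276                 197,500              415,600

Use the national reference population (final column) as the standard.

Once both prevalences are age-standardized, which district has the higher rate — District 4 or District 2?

Age-specific rates per 1,000 for District 4: 4.591, 11.849, 16.947, 42.075, 45.294, 89.751, 100.522.
For District 2: 4.847, 12.836, 19.098, 55.210, 58.462, 82.300, 92.537.
Standard total = 4,024,400; weights = 0.1958, 0.1574, 0.1753, 0.1521, 0.1321, 0.0841, 0.1033.
District 4: 0.1958×4.591 + 0.1574×11.849 + 0.1753×16.947 + 0.1521×42.075 + 0.1321×45.294 + 0.0841×89.751 + 0.1033×100.522 = 36.0467 per 1,000.
District 2: 0.1958×4.847 + 0.1574×12.836 + 0.1753×19.098 + 0.1521×55.210 + 0.1321×58.462 + 0.0841×82.300 + 0.1033×92.537 = 38.9148 per 1,000.

District 2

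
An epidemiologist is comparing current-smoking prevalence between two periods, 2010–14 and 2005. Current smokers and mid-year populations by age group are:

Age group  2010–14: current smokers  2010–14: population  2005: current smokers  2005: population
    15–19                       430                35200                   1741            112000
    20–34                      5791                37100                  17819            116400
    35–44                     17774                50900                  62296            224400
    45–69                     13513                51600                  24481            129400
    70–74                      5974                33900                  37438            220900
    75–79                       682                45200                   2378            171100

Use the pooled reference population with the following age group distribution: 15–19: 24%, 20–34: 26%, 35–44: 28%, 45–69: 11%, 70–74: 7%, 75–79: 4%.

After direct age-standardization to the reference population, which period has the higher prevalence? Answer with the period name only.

2010–14

Age-specific rates per 1000 for 2010–14: 12.216, 156.092, 349.194, 261.880, 176.224, 15.088.
For 2005: 15.545, 153.084, 277.611, 189.189, 169.479, 13.898.
Standard weights: 0.24, 0.26, 0.28, 0.11, 0.07, 0.04.
2010–14: 0.2400×12.216 + 0.2600×156.092 + 0.2800×349.194 + 0.1100×261.880 + 0.0700×176.224 + 0.0400×15.088 = 183.0361 per 1000.
2005: 0.2400×15.545 + 0.2600×153.084 + 0.2800×277.611 + 0.1100×189.189 + 0.0700×169.479 + 0.0400×13.898 = 154.4940 per 1000.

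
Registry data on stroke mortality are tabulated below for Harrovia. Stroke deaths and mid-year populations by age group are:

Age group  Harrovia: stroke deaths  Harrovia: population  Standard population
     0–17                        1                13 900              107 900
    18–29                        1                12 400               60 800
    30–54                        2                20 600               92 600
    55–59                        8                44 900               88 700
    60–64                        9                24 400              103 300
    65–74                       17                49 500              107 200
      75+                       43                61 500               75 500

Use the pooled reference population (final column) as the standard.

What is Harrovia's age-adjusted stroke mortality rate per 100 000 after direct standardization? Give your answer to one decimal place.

Age-specific rates per 100 000 for Harrovia: 7.19, 8.06, 9.71, 17.82, 36.89, 34.34, 69.92.
Standard total = 636 000; weights = 0.1697, 0.0956, 0.1456, 0.1395, 0.1624, 0.1686, 0.1187.
Standardized rate: 0.1697×7.19 + 0.0956×8.06 + 0.1456×9.71 + 0.1395×17.82 + 0.1624×36.89 + 0.1686×34.34 + 0.1187×69.92 = 25.9697 per 100 000.

26.0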